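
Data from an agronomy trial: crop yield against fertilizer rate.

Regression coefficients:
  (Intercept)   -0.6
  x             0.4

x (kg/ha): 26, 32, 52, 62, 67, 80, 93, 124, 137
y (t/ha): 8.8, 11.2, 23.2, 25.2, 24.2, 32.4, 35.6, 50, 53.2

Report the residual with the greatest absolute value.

e = 3

x=26: ŷ = -0.6 + 0.4·26 = 9.8; e = 8.8 − 9.8 = -1
x=32: ŷ = -0.6 + 0.4·32 = 12.2; e = 11.2 − 12.2 = -1
x=52: ŷ = -0.6 + 0.4·52 = 20.2; e = 23.2 − 20.2 = 3
x=62: ŷ = -0.6 + 0.4·62 = 24.2; e = 25.2 − 24.2 = 1
x=67: ŷ = -0.6 + 0.4·67 = 26.2; e = 24.2 − 26.2 = -2
x=80: ŷ = -0.6 + 0.4·80 = 31.4; e = 32.4 − 31.4 = 1
x=93: ŷ = -0.6 + 0.4·93 = 36.6; e = 35.6 − 36.6 = -1
x=124: ŷ = -0.6 + 0.4·124 = 49; e = 50 − 49 = 1
x=137: ŷ = -0.6 + 0.4·137 = 54.2; e = 53.2 − 54.2 = -1
Largest |e| is 3 at x = 52, residual 3.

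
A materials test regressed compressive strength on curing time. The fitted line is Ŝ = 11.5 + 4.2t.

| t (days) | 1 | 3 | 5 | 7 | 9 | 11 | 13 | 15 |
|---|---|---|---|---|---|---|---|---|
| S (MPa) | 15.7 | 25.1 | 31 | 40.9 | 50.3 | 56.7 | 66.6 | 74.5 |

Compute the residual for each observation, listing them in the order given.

0, 1, -1.5, 0, 1, -1, 0.5, 0

t=1: Ŝ = 11.5 + 4.2·1 = 15.7; e = 15.7 − 15.7 = 0
t=3: Ŝ = 11.5 + 4.2·3 = 24.1; e = 25.1 − 24.1 = 1
t=5: Ŝ = 11.5 + 4.2·5 = 32.5; e = 31 − 32.5 = -1.5
t=7: Ŝ = 11.5 + 4.2·7 = 40.9; e = 40.9 − 40.9 = 0
t=9: Ŝ = 11.5 + 4.2·9 = 49.3; e = 50.3 − 49.3 = 1
t=11: Ŝ = 11.5 + 4.2·11 = 57.7; e = 56.7 − 57.7 = -1
t=13: Ŝ = 11.5 + 4.2·13 = 66.1; e = 66.6 − 66.1 = 0.5
t=15: Ŝ = 11.5 + 4.2·15 = 74.5; e = 74.5 − 74.5 = 0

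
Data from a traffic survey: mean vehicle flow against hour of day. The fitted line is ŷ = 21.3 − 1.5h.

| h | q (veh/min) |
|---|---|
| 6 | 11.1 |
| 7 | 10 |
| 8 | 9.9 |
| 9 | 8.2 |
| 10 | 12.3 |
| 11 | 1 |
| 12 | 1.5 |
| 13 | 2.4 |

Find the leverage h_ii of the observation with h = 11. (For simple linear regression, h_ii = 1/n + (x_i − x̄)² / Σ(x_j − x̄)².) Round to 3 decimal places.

h̄ = (6 + 7 + 8 + 9 + 10 + 11 + 12 + 13)/8 = 9.5
Σ(h − h̄)² = 12.25 + 6.25 + 2.25 + 0.25 + 0.25 + 2.25 + 6.25 + 12.25 = 42
h = 1/8 + (1.5)²/42 = 0.125 + 0.0535714 = 0.179

h = 0.179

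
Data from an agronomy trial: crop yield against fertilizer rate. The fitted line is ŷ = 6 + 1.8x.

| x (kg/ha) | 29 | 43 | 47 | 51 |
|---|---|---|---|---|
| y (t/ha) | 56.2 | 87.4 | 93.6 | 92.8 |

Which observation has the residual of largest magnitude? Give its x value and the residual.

x = 51, r = -5

x=29: ŷ = 6 + 1.8·29 = 58.2; r = 56.2 − 58.2 = -2
x=43: ŷ = 6 + 1.8·43 = 83.4; r = 87.4 − 83.4 = 4
x=47: ŷ = 6 + 1.8·47 = 90.6; r = 93.6 − 90.6 = 3
x=51: ŷ = 6 + 1.8·51 = 97.8; r = 92.8 − 97.8 = -5
Largest |r| is 5 at x = 51, residual -5.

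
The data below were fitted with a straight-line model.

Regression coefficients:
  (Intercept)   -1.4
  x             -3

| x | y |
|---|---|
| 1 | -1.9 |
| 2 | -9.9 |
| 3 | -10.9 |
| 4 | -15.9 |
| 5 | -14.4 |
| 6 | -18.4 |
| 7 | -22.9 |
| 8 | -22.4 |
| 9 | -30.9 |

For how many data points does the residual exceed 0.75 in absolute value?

x=1: ŷ = -1.4 − 3·1 = -4.4; r = -1.9 − (-4.4) = 2.5
x=2: ŷ = -1.4 − 3·2 = -7.4; r = -9.9 − (-7.4) = -2.5
x=3: ŷ = -1.4 − 3·3 = -10.4; r = -10.9 − (-10.4) = -0.5
x=4: ŷ = -1.4 − 3·4 = -13.4; r = -15.9 − (-13.4) = -2.5
x=5: ŷ = -1.4 − 3·5 = -16.4; r = -14.4 − (-16.4) = 2
x=6: ŷ = -1.4 − 3·6 = -19.4; r = -18.4 − (-19.4) = 1
x=7: ŷ = -1.4 − 3·7 = -22.4; r = -22.9 − (-22.4) = -0.5
x=8: ŷ = -1.4 − 3·8 = -25.4; r = -22.4 − (-25.4) = 3
x=9: ŷ = -1.4 − 3·9 = -28.4; r = -30.9 − (-28.4) = -2.5
|r| > 0.75: x=1 (|r|=2.5), x=2 (|r|=2.5), x=4 (|r|=2.5), x=5 (|r|=2), x=6 (|r|=1), x=8 (|r|=3), x=9 (|r|=2.5) → 7

7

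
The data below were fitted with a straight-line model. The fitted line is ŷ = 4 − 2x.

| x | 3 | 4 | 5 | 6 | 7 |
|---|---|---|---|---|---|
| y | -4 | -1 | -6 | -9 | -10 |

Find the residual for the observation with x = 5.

e = 0

ŷ = 4 − 2·5 = -6
e = -6 − (-6) = 0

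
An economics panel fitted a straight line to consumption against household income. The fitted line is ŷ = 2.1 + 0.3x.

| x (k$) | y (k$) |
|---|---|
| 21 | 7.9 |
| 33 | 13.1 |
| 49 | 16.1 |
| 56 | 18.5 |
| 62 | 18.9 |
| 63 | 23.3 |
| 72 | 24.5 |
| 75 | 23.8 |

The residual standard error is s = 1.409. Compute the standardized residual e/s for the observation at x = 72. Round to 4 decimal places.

ŷ = 2.1 + 0.3·72 = 23.7
e = 24.5 − 23.7 = 0.8
e/s = 0.8 / 1.409 = 0.5678

0.5678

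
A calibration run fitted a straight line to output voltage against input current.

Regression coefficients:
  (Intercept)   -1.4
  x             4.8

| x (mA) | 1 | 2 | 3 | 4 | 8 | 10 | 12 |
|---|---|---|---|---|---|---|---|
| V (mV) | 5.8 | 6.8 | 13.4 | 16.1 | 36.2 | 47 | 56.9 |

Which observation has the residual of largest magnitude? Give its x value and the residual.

x=1: V̂ = -1.4 + 4.8·1 = 3.4; e = 5.8 − 3.4 = 2.4
x=2: V̂ = -1.4 + 4.8·2 = 8.2; e = 6.8 − 8.2 = -1.4
x=3: V̂ = -1.4 + 4.8·3 = 13; e = 13.4 − 13 = 0.4
x=4: V̂ = -1.4 + 4.8·4 = 17.8; e = 16.1 − 17.8 = -1.7
x=8: V̂ = -1.4 + 4.8·8 = 37; e = 36.2 − 37 = -0.8
x=10: V̂ = -1.4 + 4.8·10 = 46.6; e = 47 − 46.6 = 0.4
x=12: V̂ = -1.4 + 4.8·12 = 56.2; e = 56.9 − 56.2 = 0.7
Largest |e| is 2.4 at x = 1, residual 2.4.

x = 1, e = 2.4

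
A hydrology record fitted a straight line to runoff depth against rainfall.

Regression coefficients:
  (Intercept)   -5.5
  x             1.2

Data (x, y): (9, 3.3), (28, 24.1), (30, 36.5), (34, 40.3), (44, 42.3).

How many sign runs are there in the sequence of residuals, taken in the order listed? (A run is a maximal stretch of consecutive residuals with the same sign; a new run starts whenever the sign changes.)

3 runs

x=9: ŷ = -5.5 + 1.2·9 = 5.3; e = 3.3 − 5.3 = -2
x=28: ŷ = -5.5 + 1.2·28 = 28.1; e = 24.1 − 28.1 = -4
x=30: ŷ = -5.5 + 1.2·30 = 30.5; e = 36.5 − 30.5 = 6
x=34: ŷ = -5.5 + 1.2·34 = 35.3; e = 40.3 − 35.3 = 5
x=44: ŷ = -5.5 + 1.2·44 = 47.3; e = 42.3 − 47.3 = -5
Signs: − − + + −
Runs: −×2, +×2, −×1 → 3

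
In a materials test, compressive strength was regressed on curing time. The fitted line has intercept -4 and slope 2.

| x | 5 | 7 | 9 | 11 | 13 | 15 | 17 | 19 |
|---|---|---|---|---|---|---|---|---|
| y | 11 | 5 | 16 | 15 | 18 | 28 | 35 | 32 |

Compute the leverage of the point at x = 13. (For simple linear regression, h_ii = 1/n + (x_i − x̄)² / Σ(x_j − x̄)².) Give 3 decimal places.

x̄ = (5 + 7 + 9 + 11 + 13 + 15 + 17 + 19)/8 = 12
Σ(x − x̄)² = 49 + 25 + 9 + 1 + 1 + 9 + 25 + 49 = 168
h = 1/8 + (1)²/168 = 0.125 + 0.00595238 = 0.131

h = 0.131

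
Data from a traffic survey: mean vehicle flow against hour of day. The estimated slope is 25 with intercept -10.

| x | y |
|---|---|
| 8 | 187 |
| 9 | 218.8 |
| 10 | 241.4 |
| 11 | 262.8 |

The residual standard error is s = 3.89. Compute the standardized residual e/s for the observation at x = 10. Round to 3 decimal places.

0.360

ŷ = -10 + 25·10 = 240
e = 241.4 − 240 = 1.4
e/s = 1.4 / 3.89 = 0.360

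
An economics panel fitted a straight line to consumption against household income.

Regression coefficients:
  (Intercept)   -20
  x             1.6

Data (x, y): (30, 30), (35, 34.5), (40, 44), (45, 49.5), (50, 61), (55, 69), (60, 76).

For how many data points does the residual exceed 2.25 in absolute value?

1

x=30: ŷ = -20 + 1.6·30 = 28; r = 30 − 28 = 2
x=35: ŷ = -20 + 1.6·35 = 36; r = 34.5 − 36 = -1.5
x=40: ŷ = -20 + 1.6·40 = 44; r = 44 − 44 = 0
x=45: ŷ = -20 + 1.6·45 = 52; r = 49.5 − 52 = -2.5
x=50: ŷ = -20 + 1.6·50 = 60; r = 61 − 60 = 1
x=55: ŷ = -20 + 1.6·55 = 68; r = 69 − 68 = 1
x=60: ŷ = -20 + 1.6·60 = 76; r = 76 − 76 = 0
|r| > 2.25: x=45 (|r|=2.5) → 1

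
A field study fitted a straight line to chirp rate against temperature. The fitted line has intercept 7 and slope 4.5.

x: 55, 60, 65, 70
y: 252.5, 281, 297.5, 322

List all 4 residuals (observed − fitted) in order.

x=55: ŷ = 7 + 4.5·55 = 254.5; r = 252.5 − 254.5 = -2
x=60: ŷ = 7 + 4.5·60 = 277; r = 281 − 277 = 4
x=65: ŷ = 7 + 4.5·65 = 299.5; r = 297.5 − 299.5 = -2
x=70: ŷ = 7 + 4.5·70 = 322; r = 322 − 322 = 0

-2, 4, -2, 0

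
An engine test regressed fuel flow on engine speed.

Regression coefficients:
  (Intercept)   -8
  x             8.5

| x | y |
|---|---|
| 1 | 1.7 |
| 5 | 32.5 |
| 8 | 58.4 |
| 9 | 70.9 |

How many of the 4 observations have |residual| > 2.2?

x=1: ŷ = -8 + 8.5·1 = 0.5; e = 1.7 − 0.5 = 1.2
x=5: ŷ = -8 + 8.5·5 = 34.5; e = 32.5 − 34.5 = -2
x=8: ŷ = -8 + 8.5·8 = 60; e = 58.4 − 60 = -1.6
x=9: ŷ = -8 + 8.5·9 = 68.5; e = 70.9 − 68.5 = 2.4
|e| > 2.2: x=9 (|e|=2.4) → 1

1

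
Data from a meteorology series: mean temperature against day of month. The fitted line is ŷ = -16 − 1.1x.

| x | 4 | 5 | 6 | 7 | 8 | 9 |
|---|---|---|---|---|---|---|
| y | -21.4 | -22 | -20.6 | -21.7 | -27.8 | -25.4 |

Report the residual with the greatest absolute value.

x=4: ŷ = -16 − 1.1·4 = -20.4; e = -21.4 − (-20.4) = -1
x=5: ŷ = -16 − 1.1·5 = -21.5; e = -22 − (-21.5) = -0.5
x=6: ŷ = -16 − 1.1·6 = -22.6; e = -20.6 − (-22.6) = 2
x=7: ŷ = -16 − 1.1·7 = -23.7; e = -21.7 − (-23.7) = 2
x=8: ŷ = -16 − 1.1·8 = -24.8; e = -27.8 − (-24.8) = -3
x=9: ŷ = -16 − 1.1·9 = -25.9; e = -25.4 − (-25.9) = 0.5
Largest |e| is 3 at x = 8, residual -3.

e = -3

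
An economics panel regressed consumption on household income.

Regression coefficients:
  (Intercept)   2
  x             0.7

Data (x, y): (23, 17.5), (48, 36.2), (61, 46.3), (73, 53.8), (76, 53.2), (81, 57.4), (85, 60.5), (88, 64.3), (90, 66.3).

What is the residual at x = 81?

r = -1.3

ŷ = 2 + 0.7·81 = 58.7
r = 57.4 − 58.7 = -1.3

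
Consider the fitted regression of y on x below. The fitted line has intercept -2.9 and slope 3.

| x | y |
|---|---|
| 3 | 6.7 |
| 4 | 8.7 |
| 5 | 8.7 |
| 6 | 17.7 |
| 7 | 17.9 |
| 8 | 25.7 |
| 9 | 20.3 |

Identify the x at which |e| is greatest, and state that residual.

x = 8, e = 4.6

x=3: ŷ = -2.9 + 3·3 = 6.1; e = 6.7 − 6.1 = 0.6
x=4: ŷ = -2.9 + 3·4 = 9.1; e = 8.7 − 9.1 = -0.4
x=5: ŷ = -2.9 + 3·5 = 12.1; e = 8.7 − 12.1 = -3.4
x=6: ŷ = -2.9 + 3·6 = 15.1; e = 17.7 − 15.1 = 2.6
x=7: ŷ = -2.9 + 3·7 = 18.1; e = 17.9 − 18.1 = -0.2
x=8: ŷ = -2.9 + 3·8 = 21.1; e = 25.7 − 21.1 = 4.6
x=9: ŷ = -2.9 + 3·9 = 24.1; e = 20.3 − 24.1 = -3.8
Largest |e| is 4.6 at x = 8, residual 4.6.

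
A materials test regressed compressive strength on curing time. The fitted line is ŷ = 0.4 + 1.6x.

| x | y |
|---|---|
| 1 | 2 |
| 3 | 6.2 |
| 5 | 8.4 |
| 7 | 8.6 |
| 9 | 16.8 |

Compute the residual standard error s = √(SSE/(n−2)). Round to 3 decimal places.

x=1: ŷ = 0.4 + 1.6·1 = 2; e = 2 − 2 = 0
x=3: ŷ = 0.4 + 1.6·3 = 5.2; e = 6.2 − 5.2 = 1
x=5: ŷ = 0.4 + 1.6·5 = 8.4; e = 8.4 − 8.4 = 0
x=7: ŷ = 0.4 + 1.6·7 = 11.6; e = 8.6 − 11.6 = -3
x=9: ŷ = 0.4 + 1.6·9 = 14.8; e = 16.8 − 14.8 = 2
SSE = 0 + 1 + 0 + 9 + 4 = 14
s = √(14/3) = √4.66667 ≈ 2.160

s = 2.160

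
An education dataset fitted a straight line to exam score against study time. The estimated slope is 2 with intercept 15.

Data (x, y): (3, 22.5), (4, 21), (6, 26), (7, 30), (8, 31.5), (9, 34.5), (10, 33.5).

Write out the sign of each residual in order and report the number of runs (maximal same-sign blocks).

x=3: ŷ = 15 + 2·3 = 21; e = 22.5 − 21 = 1.5
x=4: ŷ = 15 + 2·4 = 23; e = 21 − 23 = -2
x=6: ŷ = 15 + 2·6 = 27; e = 26 − 27 = -1
x=7: ŷ = 15 + 2·7 = 29; e = 30 − 29 = 1
x=8: ŷ = 15 + 2·8 = 31; e = 31.5 − 31 = 0.5
x=9: ŷ = 15 + 2·9 = 33; e = 34.5 − 33 = 1.5
x=10: ŷ = 15 + 2·10 = 35; e = 33.5 − 35 = -1.5
Signs: + − − + + + −
Runs: +×1, −×2, +×3, −×1 → 4

4 runs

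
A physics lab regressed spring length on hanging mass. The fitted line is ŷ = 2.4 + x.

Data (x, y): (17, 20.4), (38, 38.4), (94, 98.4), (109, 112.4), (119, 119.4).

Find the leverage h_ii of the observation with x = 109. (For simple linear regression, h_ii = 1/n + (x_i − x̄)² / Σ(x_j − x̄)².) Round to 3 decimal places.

h = 0.338

x̄ = (17 + 38 + 94 + 109 + 119)/5 = 75.4
Σ(x − x̄)² = 3410.56 + 1398.76 + 345.96 + 1128.96 + 1900.96 = 8185.2
h = 1/5 + (33.6)²/8185.2 = 0.2 + 0.137927 = 0.338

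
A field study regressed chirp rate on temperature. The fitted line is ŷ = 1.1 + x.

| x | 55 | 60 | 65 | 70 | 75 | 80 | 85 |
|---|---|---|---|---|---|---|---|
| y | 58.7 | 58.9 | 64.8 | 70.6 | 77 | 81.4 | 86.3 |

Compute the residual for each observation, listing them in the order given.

2.6, -2.2, -1.3, -0.5, 0.9, 0.3, 0.2

x=55: ŷ = 1.1 + 55 = 56.1; e = 58.7 − 56.1 = 2.6
x=60: ŷ = 1.1 + 60 = 61.1; e = 58.9 − 61.1 = -2.2
x=65: ŷ = 1.1 + 65 = 66.1; e = 64.8 − 66.1 = -1.3
x=70: ŷ = 1.1 + 70 = 71.1; e = 70.6 − 71.1 = -0.5
x=75: ŷ = 1.1 + 75 = 76.1; e = 77 − 76.1 = 0.9
x=80: ŷ = 1.1 + 80 = 81.1; e = 81.4 − 81.1 = 0.3
x=85: ŷ = 1.1 + 85 = 86.1; e = 86.3 − 86.1 = 0.2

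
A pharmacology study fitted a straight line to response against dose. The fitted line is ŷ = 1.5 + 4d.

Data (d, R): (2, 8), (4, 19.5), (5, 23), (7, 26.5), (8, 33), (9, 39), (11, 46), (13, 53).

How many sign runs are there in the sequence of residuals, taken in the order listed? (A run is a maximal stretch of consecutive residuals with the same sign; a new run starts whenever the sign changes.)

5 runs

d=2: ŷ = 1.5 + 4·2 = 9.5; e = 8 − 9.5 = -1.5
d=4: ŷ = 1.5 + 4·4 = 17.5; e = 19.5 − 17.5 = 2
d=5: ŷ = 1.5 + 4·5 = 21.5; e = 23 − 21.5 = 1.5
d=7: ŷ = 1.5 + 4·7 = 29.5; e = 26.5 − 29.5 = -3
d=8: ŷ = 1.5 + 4·8 = 33.5; e = 33 − 33.5 = -0.5
d=9: ŷ = 1.5 + 4·9 = 37.5; e = 39 − 37.5 = 1.5
d=11: ŷ = 1.5 + 4·11 = 45.5; e = 46 − 45.5 = 0.5
d=13: ŷ = 1.5 + 4·13 = 53.5; e = 53 − 53.5 = -0.5
Signs: − + + − − + + −
Runs: −×1, +×2, −×2, +×2, −×1 → 5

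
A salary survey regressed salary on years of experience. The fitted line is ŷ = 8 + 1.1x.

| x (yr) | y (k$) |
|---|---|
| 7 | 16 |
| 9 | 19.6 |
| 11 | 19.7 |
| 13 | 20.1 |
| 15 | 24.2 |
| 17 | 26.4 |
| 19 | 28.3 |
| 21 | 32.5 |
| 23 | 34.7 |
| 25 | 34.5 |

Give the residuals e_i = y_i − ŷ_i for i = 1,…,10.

x=7: ŷ = 8 + 1.1·7 = 15.7; e = 16 − 15.7 = 0.3
x=9: ŷ = 8 + 1.1·9 = 17.9; e = 19.6 − 17.9 = 1.7
x=11: ŷ = 8 + 1.1·11 = 20.1; e = 19.7 − 20.1 = -0.4
x=13: ŷ = 8 + 1.1·13 = 22.3; e = 20.1 − 22.3 = -2.2
x=15: ŷ = 8 + 1.1·15 = 24.5; e = 24.2 − 24.5 = -0.3
x=17: ŷ = 8 + 1.1·17 = 26.7; e = 26.4 − 26.7 = -0.3
x=19: ŷ = 8 + 1.1·19 = 28.9; e = 28.3 − 28.9 = -0.6
x=21: ŷ = 8 + 1.1·21 = 31.1; e = 32.5 − 31.1 = 1.4
x=23: ŷ = 8 + 1.1·23 = 33.3; e = 34.7 − 33.3 = 1.4
x=25: ŷ = 8 + 1.1·25 = 35.5; e = 34.5 − 35.5 = -1

0.3, 1.7, -0.4, -2.2, -0.3, -0.3, -0.6, 1.4, 1.4, -1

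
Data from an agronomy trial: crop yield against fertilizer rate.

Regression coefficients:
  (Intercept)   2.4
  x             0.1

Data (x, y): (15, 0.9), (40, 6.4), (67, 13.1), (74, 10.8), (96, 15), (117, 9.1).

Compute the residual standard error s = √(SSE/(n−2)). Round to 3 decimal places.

s = 3.873

x=15: ŷ = 2.4 + 0.1·15 = 3.9; r = 0.9 − 3.9 = -3
x=40: ŷ = 2.4 + 0.1·40 = 6.4; r = 6.4 − 6.4 = 0
x=67: ŷ = 2.4 + 0.1·67 = 9.1; r = 13.1 − 9.1 = 4
x=74: ŷ = 2.4 + 0.1·74 = 9.8; r = 10.8 − 9.8 = 1
x=96: ŷ = 2.4 + 0.1·96 = 12; r = 15 − 12 = 3
x=117: ŷ = 2.4 + 0.1·117 = 14.1; r = 9.1 − 14.1 = -5
SSE = 9 + 0 + 16 + 1 + 9 + 25 = 60
s = √(60/4) = √15 ≈ 3.873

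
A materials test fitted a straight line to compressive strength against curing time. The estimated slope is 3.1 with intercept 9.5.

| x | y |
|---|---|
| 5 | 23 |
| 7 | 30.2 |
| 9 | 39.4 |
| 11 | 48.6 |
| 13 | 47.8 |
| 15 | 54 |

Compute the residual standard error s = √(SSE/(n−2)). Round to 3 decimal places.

x=5: ŷ = 9.5 + 3.1·5 = 25; r = 23 − 25 = -2
x=7: ŷ = 9.5 + 3.1·7 = 31.2; r = 30.2 − 31.2 = -1
x=9: ŷ = 9.5 + 3.1·9 = 37.4; r = 39.4 − 37.4 = 2
x=11: ŷ = 9.5 + 3.1·11 = 43.6; r = 48.6 − 43.6 = 5
x=13: ŷ = 9.5 + 3.1·13 = 49.8; r = 47.8 − 49.8 = -2
x=15: ŷ = 9.5 + 3.1·15 = 56; r = 54 − 56 = -2
SSE = 4 + 1 + 4 + 25 + 4 + 4 = 42
s = √(42/4) = √10.5 ≈ 3.240

s = 3.240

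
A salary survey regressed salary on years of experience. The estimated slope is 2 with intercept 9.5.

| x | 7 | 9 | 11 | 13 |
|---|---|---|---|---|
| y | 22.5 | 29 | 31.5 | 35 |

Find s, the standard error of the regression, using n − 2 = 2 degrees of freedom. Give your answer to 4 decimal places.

s = 1.3229

x=7: ŷ = 9.5 + 2·7 = 23.5; e = 22.5 − 23.5 = -1
x=9: ŷ = 9.5 + 2·9 = 27.5; e = 29 − 27.5 = 1.5
x=11: ŷ = 9.5 + 2·11 = 31.5; e = 31.5 − 31.5 = 0
x=13: ŷ = 9.5 + 2·13 = 35.5; e = 35 − 35.5 = -0.5
SSE = 1 + 2.25 + 0 + 0.25 = 3.5
s = √(3.5/2) = √1.75 ≈ 1.3229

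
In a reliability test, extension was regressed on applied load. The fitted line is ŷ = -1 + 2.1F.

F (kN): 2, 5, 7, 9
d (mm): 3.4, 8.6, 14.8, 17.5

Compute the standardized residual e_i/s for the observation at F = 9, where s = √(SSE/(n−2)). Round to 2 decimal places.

F=2: ŷ = -1 + 2.1·2 = 3.2; e = 3.4 − 3.2 = 0.2
F=5: ŷ = -1 + 2.1·5 = 9.5; e = 8.6 − 9.5 = -0.9
F=7: ŷ = -1 + 2.1·7 = 13.7; e = 14.8 − 13.7 = 1.1
F=9: ŷ = -1 + 2.1·9 = 17.9; e = 17.5 − 17.9 = -0.4
SSE = 0.04 + 0.81 + 1.21 + 0.16 = 2.22
s = √(2.22/2) = 1.05357
e/s = -0.4 / 1.05357 = -0.38

-0.38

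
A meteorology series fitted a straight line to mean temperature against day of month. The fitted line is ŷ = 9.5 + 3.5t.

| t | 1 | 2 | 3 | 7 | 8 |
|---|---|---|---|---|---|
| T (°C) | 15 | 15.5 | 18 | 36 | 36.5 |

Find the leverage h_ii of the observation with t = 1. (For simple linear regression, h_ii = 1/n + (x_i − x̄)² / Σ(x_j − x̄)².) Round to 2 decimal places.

h = 0.46

t̄ = (1 + 2 + 3 + 7 + 8)/5 = 4.2
Σ(t − t̄)² = 10.24 + 4.84 + 1.44 + 7.84 + 14.44 = 38.8
h = 1/5 + (-3.2)²/38.8 = 0.2 + 0.263918 = 0.46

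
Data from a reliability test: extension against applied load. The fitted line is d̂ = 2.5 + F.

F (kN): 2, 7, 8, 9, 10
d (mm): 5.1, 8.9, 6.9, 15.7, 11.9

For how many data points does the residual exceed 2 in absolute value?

F=2: d̂ = 2.5 + 2 = 4.5; e = 5.1 − 4.5 = 0.6
F=7: d̂ = 2.5 + 7 = 9.5; e = 8.9 − 9.5 = -0.6
F=8: d̂ = 2.5 + 8 = 10.5; e = 6.9 − 10.5 = -3.6
F=9: d̂ = 2.5 + 9 = 11.5; e = 15.7 − 11.5 = 4.2
F=10: d̂ = 2.5 + 10 = 12.5; e = 11.9 − 12.5 = -0.6
|e| > 2: F=8 (|e|=3.6), F=9 (|e|=4.2) → 2

2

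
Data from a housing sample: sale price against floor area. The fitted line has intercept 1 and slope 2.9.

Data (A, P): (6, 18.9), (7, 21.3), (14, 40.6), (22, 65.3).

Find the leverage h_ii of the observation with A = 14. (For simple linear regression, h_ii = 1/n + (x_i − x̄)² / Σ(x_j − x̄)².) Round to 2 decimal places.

h = 0.27

Ā = (6 + 7 + 14 + 22)/4 = 12.25
Σ(A − Ā)² = 39.0625 + 27.5625 + 3.0625 + 95.0625 = 164.75
h = 1/4 + (1.75)²/164.75 = 0.25 + 0.0185888 = 0.27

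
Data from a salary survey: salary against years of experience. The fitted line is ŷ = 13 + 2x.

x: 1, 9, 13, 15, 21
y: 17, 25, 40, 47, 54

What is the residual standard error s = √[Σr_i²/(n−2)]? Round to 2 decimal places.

x=1: ŷ = 13 + 2·1 = 15; r = 17 − 15 = 2
x=9: ŷ = 13 + 2·9 = 31; r = 25 − 31 = -6
x=13: ŷ = 13 + 2·13 = 39; r = 40 − 39 = 1
x=15: ŷ = 13 + 2·15 = 43; r = 47 − 43 = 4
x=21: ŷ = 13 + 2·21 = 55; r = 54 − 55 = -1
SSE = 4 + 36 + 1 + 16 + 1 = 58
s = √(58/3) = √19.3333 ≈ 4.40

s = 4.40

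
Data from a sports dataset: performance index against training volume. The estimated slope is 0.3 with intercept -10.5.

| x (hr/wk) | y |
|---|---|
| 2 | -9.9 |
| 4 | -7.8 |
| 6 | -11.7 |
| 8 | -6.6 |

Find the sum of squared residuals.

SSE = 13.5

x=2: ŷ = -10.5 + 0.3·2 = -9.9; r = -9.9 − (-9.9) = 0
x=4: ŷ = -10.5 + 0.3·4 = -9.3; r = -7.8 − (-9.3) = 1.5
x=6: ŷ = -10.5 + 0.3·6 = -8.7; r = -11.7 − (-8.7) = -3
x=8: ŷ = -10.5 + 0.3·8 = -8.1; r = -6.6 − (-8.1) = 1.5
SSE = 0 + 2.25 + 9 + 2.25 = 13.5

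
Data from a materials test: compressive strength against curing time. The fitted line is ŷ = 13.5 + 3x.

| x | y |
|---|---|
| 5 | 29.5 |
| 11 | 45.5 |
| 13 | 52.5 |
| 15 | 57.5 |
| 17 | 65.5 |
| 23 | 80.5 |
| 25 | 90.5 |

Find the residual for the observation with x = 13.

ŷ = 13.5 + 3·13 = 52.5
r = 52.5 − 52.5 = 0

r = 0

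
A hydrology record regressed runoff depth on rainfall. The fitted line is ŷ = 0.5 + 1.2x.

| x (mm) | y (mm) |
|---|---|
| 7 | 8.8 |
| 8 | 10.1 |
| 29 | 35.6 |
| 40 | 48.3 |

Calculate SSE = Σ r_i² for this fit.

x=7: ŷ = 0.5 + 1.2·7 = 8.9; r = 8.8 − 8.9 = -0.1
x=8: ŷ = 0.5 + 1.2·8 = 10.1; r = 10.1 − 10.1 = 0
x=29: ŷ = 0.5 + 1.2·29 = 35.3; r = 35.6 − 35.3 = 0.3
x=40: ŷ = 0.5 + 1.2·40 = 48.5; r = 48.3 − 48.5 = -0.2
SSE = 0.01 + 0 + 0.09 + 0.04 = 0.14

SSE = 0.14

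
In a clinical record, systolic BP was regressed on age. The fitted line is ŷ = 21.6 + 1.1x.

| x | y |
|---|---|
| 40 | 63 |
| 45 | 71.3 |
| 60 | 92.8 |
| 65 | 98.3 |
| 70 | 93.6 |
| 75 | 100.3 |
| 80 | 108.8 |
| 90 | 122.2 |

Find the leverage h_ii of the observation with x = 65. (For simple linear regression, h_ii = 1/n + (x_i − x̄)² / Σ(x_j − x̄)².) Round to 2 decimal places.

h = 0.13

x̄ = (40 + 45 + 60 + 65 + 70 + 75 + 80 + 90)/8 = 65.625
Σ(x − x̄)² = 656.641 + 425.391 + 31.6406 + 0.390625 + 19.1406 + 87.8906 + 206.641 + 594.141 = 2021.88
h = 1/8 + (-0.625)²/2021.88 = 0.125 + 0.000193199 = 0.13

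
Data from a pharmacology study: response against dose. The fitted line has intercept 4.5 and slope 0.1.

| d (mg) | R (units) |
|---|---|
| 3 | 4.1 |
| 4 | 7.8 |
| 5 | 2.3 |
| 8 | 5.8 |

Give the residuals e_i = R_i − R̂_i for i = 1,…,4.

-0.7, 2.9, -2.7, 0.5

d=3: R̂ = 4.5 + 0.1·3 = 4.8; e = 4.1 − 4.8 = -0.7
d=4: R̂ = 4.5 + 0.1·4 = 4.9; e = 7.8 − 4.9 = 2.9
d=5: R̂ = 4.5 + 0.1·5 = 5; e = 2.3 − 5 = -2.7
d=8: R̂ = 4.5 + 0.1·8 = 5.3; e = 5.8 − 5.3 = 0.5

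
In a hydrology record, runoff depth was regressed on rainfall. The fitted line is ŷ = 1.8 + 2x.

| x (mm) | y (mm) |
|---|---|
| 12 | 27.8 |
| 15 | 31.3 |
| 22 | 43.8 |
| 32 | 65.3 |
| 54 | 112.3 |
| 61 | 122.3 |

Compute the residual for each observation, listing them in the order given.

2, -0.5, -2, -0.5, 2.5, -1.5

x=12: ŷ = 1.8 + 2·12 = 25.8; r = 27.8 − 25.8 = 2
x=15: ŷ = 1.8 + 2·15 = 31.8; r = 31.3 − 31.8 = -0.5
x=22: ŷ = 1.8 + 2·22 = 45.8; r = 43.8 − 45.8 = -2
x=32: ŷ = 1.8 + 2·32 = 65.8; r = 65.3 − 65.8 = -0.5
x=54: ŷ = 1.8 + 2·54 = 109.8; r = 112.3 − 109.8 = 2.5
x=61: ŷ = 1.8 + 2·61 = 123.8; r = 122.3 − 123.8 = -1.5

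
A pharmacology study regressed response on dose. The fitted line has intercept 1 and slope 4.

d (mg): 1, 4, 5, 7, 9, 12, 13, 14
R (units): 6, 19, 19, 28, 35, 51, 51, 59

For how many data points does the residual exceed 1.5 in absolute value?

d=1: R̂ = 1 + 4·1 = 5; e = 6 − 5 = 1
d=4: R̂ = 1 + 4·4 = 17; e = 19 − 17 = 2
d=5: R̂ = 1 + 4·5 = 21; e = 19 − 21 = -2
d=7: R̂ = 1 + 4·7 = 29; e = 28 − 29 = -1
d=9: R̂ = 1 + 4·9 = 37; e = 35 − 37 = -2
d=12: R̂ = 1 + 4·12 = 49; e = 51 − 49 = 2
d=13: R̂ = 1 + 4·13 = 53; e = 51 − 53 = -2
d=14: R̂ = 1 + 4·14 = 57; e = 59 − 57 = 2
|e| > 1.5: d=4 (|e|=2), d=5 (|e|=2), d=9 (|e|=2), d=12 (|e|=2), d=13 (|e|=2), d=14 (|e|=2) → 6

6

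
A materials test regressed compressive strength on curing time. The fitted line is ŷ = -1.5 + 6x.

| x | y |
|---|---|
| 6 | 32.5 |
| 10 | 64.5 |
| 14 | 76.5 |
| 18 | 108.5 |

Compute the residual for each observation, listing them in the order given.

-2, 6, -6, 2

x=6: ŷ = -1.5 + 6·6 = 34.5; r = 32.5 − 34.5 = -2
x=10: ŷ = -1.5 + 6·10 = 58.5; r = 64.5 − 58.5 = 6
x=14: ŷ = -1.5 + 6·14 = 82.5; r = 76.5 − 82.5 = -6
x=18: ŷ = -1.5 + 6·18 = 106.5; r = 108.5 − 106.5 = 2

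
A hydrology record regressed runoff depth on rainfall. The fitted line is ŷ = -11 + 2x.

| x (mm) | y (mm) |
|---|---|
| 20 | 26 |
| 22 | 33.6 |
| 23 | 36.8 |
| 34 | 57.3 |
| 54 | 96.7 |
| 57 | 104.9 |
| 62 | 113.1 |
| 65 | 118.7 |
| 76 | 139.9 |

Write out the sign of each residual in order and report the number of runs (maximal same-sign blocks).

5 runs

x=20: ŷ = -11 + 2·20 = 29; e = 26 − 29 = -3
x=22: ŷ = -11 + 2·22 = 33; e = 33.6 − 33 = 0.6
x=23: ŷ = -11 + 2·23 = 35; e = 36.8 − 35 = 1.8
x=34: ŷ = -11 + 2·34 = 57; e = 57.3 − 57 = 0.3
x=54: ŷ = -11 + 2·54 = 97; e = 96.7 − 97 = -0.3
x=57: ŷ = -11 + 2·57 = 103; e = 104.9 − 103 = 1.9
x=62: ŷ = -11 + 2·62 = 113; e = 113.1 − 113 = 0.1
x=65: ŷ = -11 + 2·65 = 119; e = 118.7 − 119 = -0.3
x=76: ŷ = -11 + 2·76 = 141; e = 139.9 − 141 = -1.1
Signs: − + + + − + + − −
Runs: −×1, +×3, −×1, +×2, −×2 → 5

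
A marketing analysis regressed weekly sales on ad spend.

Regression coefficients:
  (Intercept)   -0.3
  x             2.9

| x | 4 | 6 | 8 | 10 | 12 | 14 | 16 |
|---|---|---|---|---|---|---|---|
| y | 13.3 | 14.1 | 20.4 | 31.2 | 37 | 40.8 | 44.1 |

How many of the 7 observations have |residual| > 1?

6

x=4: ŷ = -0.3 + 2.9·4 = 11.3; r = 13.3 − 11.3 = 2
x=6: ŷ = -0.3 + 2.9·6 = 17.1; r = 14.1 − 17.1 = -3
x=8: ŷ = -0.3 + 2.9·8 = 22.9; r = 20.4 − 22.9 = -2.5
x=10: ŷ = -0.3 + 2.9·10 = 28.7; r = 31.2 − 28.7 = 2.5
x=12: ŷ = -0.3 + 2.9·12 = 34.5; r = 37 − 34.5 = 2.5
x=14: ŷ = -0.3 + 2.9·14 = 40.3; r = 40.8 − 40.3 = 0.5
x=16: ŷ = -0.3 + 2.9·16 = 46.1; r = 44.1 − 46.1 = -2
|r| > 1: x=4 (|r|=2), x=6 (|r|=3), x=8 (|r|=2.5), x=10 (|r|=2.5), x=12 (|r|=2.5), x=16 (|r|=2) → 6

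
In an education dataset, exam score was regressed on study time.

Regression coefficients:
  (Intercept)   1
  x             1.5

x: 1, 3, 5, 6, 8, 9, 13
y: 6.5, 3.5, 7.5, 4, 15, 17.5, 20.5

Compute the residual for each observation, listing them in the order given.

x=1: ŷ = 1 + 1.5·1 = 2.5; r = 6.5 − 2.5 = 4
x=3: ŷ = 1 + 1.5·3 = 5.5; r = 3.5 − 5.5 = -2
x=5: ŷ = 1 + 1.5·5 = 8.5; r = 7.5 − 8.5 = -1
x=6: ŷ = 1 + 1.5·6 = 10; r = 4 − 10 = -6
x=8: ŷ = 1 + 1.5·8 = 13; r = 15 − 13 = 2
x=9: ŷ = 1 + 1.5·9 = 14.5; r = 17.5 − 14.5 = 3
x=13: ŷ = 1 + 1.5·13 = 20.5; r = 20.5 − 20.5 = 0

4, -2, -1, -6, 2, 3, 0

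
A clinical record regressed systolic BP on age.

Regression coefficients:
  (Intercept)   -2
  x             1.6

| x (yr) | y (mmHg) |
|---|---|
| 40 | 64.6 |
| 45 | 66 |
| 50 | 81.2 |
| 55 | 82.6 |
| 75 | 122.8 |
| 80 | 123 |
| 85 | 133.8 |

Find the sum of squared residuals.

x=40: ŷ = -2 + 1.6·40 = 62; e = 64.6 − 62 = 2.6
x=45: ŷ = -2 + 1.6·45 = 70; e = 66 − 70 = -4
x=50: ŷ = -2 + 1.6·50 = 78; e = 81.2 − 78 = 3.2
x=55: ŷ = -2 + 1.6·55 = 86; e = 82.6 − 86 = -3.4
x=75: ŷ = -2 + 1.6·75 = 118; e = 122.8 − 118 = 4.8
x=80: ŷ = -2 + 1.6·80 = 126; e = 123 − 126 = -3
x=85: ŷ = -2 + 1.6·85 = 134; e = 133.8 − 134 = -0.2
SSE = 6.76 + 16 + 10.24 + 11.56 + 23.04 + 9 + 0.04 = 76.64

SSE = 76.64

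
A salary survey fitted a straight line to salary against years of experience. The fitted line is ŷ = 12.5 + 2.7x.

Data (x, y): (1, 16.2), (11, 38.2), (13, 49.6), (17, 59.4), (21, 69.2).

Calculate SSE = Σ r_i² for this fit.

SSE = 22

x=1: ŷ = 12.5 + 2.7·1 = 15.2; r = 16.2 − 15.2 = 1
x=11: ŷ = 12.5 + 2.7·11 = 42.2; r = 38.2 − 42.2 = -4
x=13: ŷ = 12.5 + 2.7·13 = 47.6; r = 49.6 − 47.6 = 2
x=17: ŷ = 12.5 + 2.7·17 = 58.4; r = 59.4 − 58.4 = 1
x=21: ŷ = 12.5 + 2.7·21 = 69.2; r = 69.2 − 69.2 = 0
SSE = 1 + 16 + 4 + 1 + 0 = 22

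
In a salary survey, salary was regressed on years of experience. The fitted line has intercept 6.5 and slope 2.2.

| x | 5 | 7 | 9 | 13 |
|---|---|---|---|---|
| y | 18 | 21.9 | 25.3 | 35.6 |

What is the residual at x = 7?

r = 0

ŷ = 6.5 + 2.2·7 = 21.9
r = 21.9 − 21.9 = 0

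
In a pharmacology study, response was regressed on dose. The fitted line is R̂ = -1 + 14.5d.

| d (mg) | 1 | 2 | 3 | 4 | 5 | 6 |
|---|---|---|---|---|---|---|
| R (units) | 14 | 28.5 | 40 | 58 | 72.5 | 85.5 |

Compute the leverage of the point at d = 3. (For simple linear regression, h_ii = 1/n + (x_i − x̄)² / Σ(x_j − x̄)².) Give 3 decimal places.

h = 0.181

d̄ = (1 + 2 + 3 + 4 + 5 + 6)/6 = 3.5
Σ(d − d̄)² = 6.25 + 2.25 + 0.25 + 0.25 + 2.25 + 6.25 = 17.5
h = 1/6 + (-0.5)²/17.5 = 0.166667 + 0.0142857 = 0.181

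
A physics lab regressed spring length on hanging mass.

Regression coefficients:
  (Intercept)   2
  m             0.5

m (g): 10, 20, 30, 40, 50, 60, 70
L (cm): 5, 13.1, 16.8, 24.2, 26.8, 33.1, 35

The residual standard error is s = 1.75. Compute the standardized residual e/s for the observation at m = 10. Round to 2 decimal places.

-1.14

L̂ = 2 + 0.5·10 = 7
e = 5 − 7 = -2
e/s = -2 / 1.75 = -1.14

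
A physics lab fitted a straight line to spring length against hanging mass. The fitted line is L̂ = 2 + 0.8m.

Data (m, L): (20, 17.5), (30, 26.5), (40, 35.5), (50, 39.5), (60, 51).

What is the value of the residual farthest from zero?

e = -2.5

m=20: L̂ = 2 + 0.8·20 = 18; e = 17.5 − 18 = -0.5
m=30: L̂ = 2 + 0.8·30 = 26; e = 26.5 − 26 = 0.5
m=40: L̂ = 2 + 0.8·40 = 34; e = 35.5 − 34 = 1.5
m=50: L̂ = 2 + 0.8·50 = 42; e = 39.5 − 42 = -2.5
m=60: L̂ = 2 + 0.8·60 = 50; e = 51 − 50 = 1
Largest |e| is 2.5 at m = 50, residual -2.5.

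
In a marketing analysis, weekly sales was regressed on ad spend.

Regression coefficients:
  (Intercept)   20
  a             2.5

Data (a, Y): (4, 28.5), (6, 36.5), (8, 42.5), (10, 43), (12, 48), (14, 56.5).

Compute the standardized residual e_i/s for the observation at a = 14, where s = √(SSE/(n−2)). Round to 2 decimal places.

0.65

a=4: ŷ = 20 + 2.5·4 = 30; e = 28.5 − 30 = -1.5
a=6: ŷ = 20 + 2.5·6 = 35; e = 36.5 − 35 = 1.5
a=8: ŷ = 20 + 2.5·8 = 40; e = 42.5 − 40 = 2.5
a=10: ŷ = 20 + 2.5·10 = 45; e = 43 − 45 = -2
a=12: ŷ = 20 + 2.5·12 = 50; e = 48 − 50 = -2
a=14: ŷ = 20 + 2.5·14 = 55; e = 56.5 − 55 = 1.5
SSE = 2.25 + 2.25 + 6.25 + 4 + 4 + 2.25 = 21
s = √(21/4) = 2.29129
e/s = 1.5 / 2.29129 = 0.65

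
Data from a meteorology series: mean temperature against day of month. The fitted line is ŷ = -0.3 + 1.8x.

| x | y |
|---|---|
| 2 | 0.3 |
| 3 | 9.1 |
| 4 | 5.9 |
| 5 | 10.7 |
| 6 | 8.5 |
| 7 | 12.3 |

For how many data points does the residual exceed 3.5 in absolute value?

x=2: ŷ = -0.3 + 1.8·2 = 3.3; r = 0.3 − 3.3 = -3
x=3: ŷ = -0.3 + 1.8·3 = 5.1; r = 9.1 − 5.1 = 4
x=4: ŷ = -0.3 + 1.8·4 = 6.9; r = 5.9 − 6.9 = -1
x=5: ŷ = -0.3 + 1.8·5 = 8.7; r = 10.7 − 8.7 = 2
x=6: ŷ = -0.3 + 1.8·6 = 10.5; r = 8.5 − 10.5 = -2
x=7: ŷ = -0.3 + 1.8·7 = 12.3; r = 12.3 − 12.3 = 0
|r| > 3.5: x=3 (|r|=4) → 1

1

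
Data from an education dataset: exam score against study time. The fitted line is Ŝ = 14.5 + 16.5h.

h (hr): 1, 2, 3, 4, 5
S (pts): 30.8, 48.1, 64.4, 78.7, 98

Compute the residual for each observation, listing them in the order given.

h=1: Ŝ = 14.5 + 16.5·1 = 31; r = 30.8 − 31 = -0.2
h=2: Ŝ = 14.5 + 16.5·2 = 47.5; r = 48.1 − 47.5 = 0.6
h=3: Ŝ = 14.5 + 16.5·3 = 64; r = 64.4 − 64 = 0.4
h=4: Ŝ = 14.5 + 16.5·4 = 80.5; r = 78.7 − 80.5 = -1.8
h=5: Ŝ = 14.5 + 16.5·5 = 97; r = 98 − 97 = 1

-0.2, 0.6, 0.4, -1.8, 1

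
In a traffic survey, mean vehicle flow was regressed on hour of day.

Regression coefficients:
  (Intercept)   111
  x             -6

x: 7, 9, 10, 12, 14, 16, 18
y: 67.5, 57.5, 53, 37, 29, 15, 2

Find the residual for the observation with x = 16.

e = 0

ŷ = 111 − 6·16 = 15
e = 15 − 15 = 0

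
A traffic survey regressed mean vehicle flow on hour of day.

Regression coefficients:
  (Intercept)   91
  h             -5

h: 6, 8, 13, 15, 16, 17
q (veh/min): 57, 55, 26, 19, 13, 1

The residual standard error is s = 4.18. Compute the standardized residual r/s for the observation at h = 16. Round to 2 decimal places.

0.48

q̂ = 91 − 5·16 = 11
r = 13 − 11 = 2
r/s = 2 / 4.18 = 0.48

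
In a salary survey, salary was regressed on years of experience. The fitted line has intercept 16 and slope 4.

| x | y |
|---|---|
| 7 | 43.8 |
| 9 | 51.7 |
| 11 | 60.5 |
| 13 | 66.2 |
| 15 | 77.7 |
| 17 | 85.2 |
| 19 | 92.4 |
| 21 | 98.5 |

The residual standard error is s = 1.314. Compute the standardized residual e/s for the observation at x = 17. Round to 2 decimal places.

ŷ = 16 + 4·17 = 84
e = 85.2 − 84 = 1.2
e/s = 1.2 / 1.314 = 0.91

0.91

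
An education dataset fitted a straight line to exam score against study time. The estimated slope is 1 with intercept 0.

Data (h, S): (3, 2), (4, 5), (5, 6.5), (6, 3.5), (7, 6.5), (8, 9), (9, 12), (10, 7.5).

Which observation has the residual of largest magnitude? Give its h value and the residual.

h=3: Ŝ = 3 = 3; r = 2 − 3 = -1
h=4: Ŝ = 4 = 4; r = 5 − 4 = 1
h=5: Ŝ = 5 = 5; r = 6.5 − 5 = 1.5
h=6: Ŝ = 6 = 6; r = 3.5 − 6 = -2.5
h=7: Ŝ = 7 = 7; r = 6.5 − 7 = -0.5
h=8: Ŝ = 8 = 8; r = 9 − 8 = 1
h=9: Ŝ = 9 = 9; r = 12 − 9 = 3
h=10: Ŝ = 10 = 10; r = 7.5 − 10 = -2.5
Largest |r| is 3 at h = 9, residual 3.

h = 9, r = 3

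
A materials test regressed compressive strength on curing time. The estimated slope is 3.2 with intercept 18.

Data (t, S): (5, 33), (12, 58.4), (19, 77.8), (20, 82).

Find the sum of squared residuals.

SSE = 6

t=5: Ŝ = 18 + 3.2·5 = 34; r = 33 − 34 = -1
t=12: Ŝ = 18 + 3.2·12 = 56.4; r = 58.4 − 56.4 = 2
t=19: Ŝ = 18 + 3.2·19 = 78.8; r = 77.8 − 78.8 = -1
t=20: Ŝ = 18 + 3.2·20 = 82; r = 82 − 82 = 0
SSE = 1 + 4 + 1 + 0 = 6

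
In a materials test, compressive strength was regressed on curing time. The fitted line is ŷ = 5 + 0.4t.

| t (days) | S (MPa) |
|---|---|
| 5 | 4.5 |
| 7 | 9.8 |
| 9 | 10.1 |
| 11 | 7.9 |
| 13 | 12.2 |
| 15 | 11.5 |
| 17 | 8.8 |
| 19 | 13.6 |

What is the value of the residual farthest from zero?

e = -3

t=5: ŷ = 5 + 0.4·5 = 7; e = 4.5 − 7 = -2.5
t=7: ŷ = 5 + 0.4·7 = 7.8; e = 9.8 − 7.8 = 2
t=9: ŷ = 5 + 0.4·9 = 8.6; e = 10.1 − 8.6 = 1.5
t=11: ŷ = 5 + 0.4·11 = 9.4; e = 7.9 − 9.4 = -1.5
t=13: ŷ = 5 + 0.4·13 = 10.2; e = 12.2 − 10.2 = 2
t=15: ŷ = 5 + 0.4·15 = 11; e = 11.5 − 11 = 0.5
t=17: ŷ = 5 + 0.4·17 = 11.8; e = 8.8 − 11.8 = -3
t=19: ŷ = 5 + 0.4·19 = 12.6; e = 13.6 − 12.6 = 1
Largest |e| is 3 at t = 17, residual -3.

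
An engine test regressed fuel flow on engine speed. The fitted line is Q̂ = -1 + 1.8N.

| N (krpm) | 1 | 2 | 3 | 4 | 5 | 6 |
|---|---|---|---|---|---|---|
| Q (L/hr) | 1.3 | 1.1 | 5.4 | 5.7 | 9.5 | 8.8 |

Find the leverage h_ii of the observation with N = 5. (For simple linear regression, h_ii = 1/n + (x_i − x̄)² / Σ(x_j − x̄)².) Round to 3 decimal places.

h = 0.295

N̄ = (1 + 2 + 3 + 4 + 5 + 6)/6 = 3.5
Σ(N − N̄)² = 6.25 + 2.25 + 0.25 + 0.25 + 2.25 + 6.25 = 17.5
h = 1/6 + (1.5)²/17.5 = 0.166667 + 0.128571 = 0.295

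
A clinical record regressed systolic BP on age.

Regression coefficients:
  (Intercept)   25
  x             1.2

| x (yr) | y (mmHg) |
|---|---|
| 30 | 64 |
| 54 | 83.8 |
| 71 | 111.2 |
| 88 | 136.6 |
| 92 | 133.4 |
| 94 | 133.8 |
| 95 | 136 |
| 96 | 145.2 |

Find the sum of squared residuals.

SSE = 136

x=30: ŷ = 25 + 1.2·30 = 61; e = 64 − 61 = 3
x=54: ŷ = 25 + 1.2·54 = 89.8; e = 83.8 − 89.8 = -6
x=71: ŷ = 25 + 1.2·71 = 110.2; e = 111.2 − 110.2 = 1
x=88: ŷ = 25 + 1.2·88 = 130.6; e = 136.6 − 130.6 = 6
x=92: ŷ = 25 + 1.2·92 = 135.4; e = 133.4 − 135.4 = -2
x=94: ŷ = 25 + 1.2·94 = 137.8; e = 133.8 − 137.8 = -4
x=95: ŷ = 25 + 1.2·95 = 139; e = 136 − 139 = -3
x=96: ŷ = 25 + 1.2·96 = 140.2; e = 145.2 − 140.2 = 5
SSE = 9 + 36 + 1 + 36 + 4 + 16 + 9 + 25 = 136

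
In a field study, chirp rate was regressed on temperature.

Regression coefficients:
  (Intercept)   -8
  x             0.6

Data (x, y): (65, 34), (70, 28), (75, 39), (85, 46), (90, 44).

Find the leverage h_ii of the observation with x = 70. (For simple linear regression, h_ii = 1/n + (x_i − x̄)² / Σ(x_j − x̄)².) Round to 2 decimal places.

h = 0.31

x̄ = (65 + 70 + 75 + 85 + 90)/5 = 77
Σ(x − x̄)² = 144 + 49 + 4 + 64 + 169 = 430
h = 1/5 + (-7)²/430 = 0.2 + 0.113953 = 0.31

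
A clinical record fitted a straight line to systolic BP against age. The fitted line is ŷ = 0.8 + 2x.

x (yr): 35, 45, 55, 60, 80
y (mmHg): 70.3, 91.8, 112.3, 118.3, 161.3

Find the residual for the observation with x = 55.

ŷ = 0.8 + 2·55 = 110.8
e = 112.3 − 110.8 = 1.5

e = 1.5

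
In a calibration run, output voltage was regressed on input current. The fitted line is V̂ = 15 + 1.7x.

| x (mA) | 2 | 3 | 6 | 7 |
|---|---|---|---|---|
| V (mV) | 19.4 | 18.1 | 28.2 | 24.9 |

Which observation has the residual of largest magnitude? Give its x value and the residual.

x=2: V̂ = 15 + 1.7·2 = 18.4; e = 19.4 − 18.4 = 1
x=3: V̂ = 15 + 1.7·3 = 20.1; e = 18.1 − 20.1 = -2
x=6: V̂ = 15 + 1.7·6 = 25.2; e = 28.2 − 25.2 = 3
x=7: V̂ = 15 + 1.7·7 = 26.9; e = 24.9 − 26.9 = -2
Largest |e| is 3 at x = 6, residual 3.

x = 6, e = 3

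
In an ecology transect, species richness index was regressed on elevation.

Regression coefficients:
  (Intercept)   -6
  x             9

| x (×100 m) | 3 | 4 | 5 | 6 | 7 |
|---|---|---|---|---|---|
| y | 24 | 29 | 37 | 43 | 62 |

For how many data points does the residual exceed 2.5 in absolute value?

x=3: ŷ = -6 + 9·3 = 21; r = 24 − 21 = 3
x=4: ŷ = -6 + 9·4 = 30; r = 29 − 30 = -1
x=5: ŷ = -6 + 9·5 = 39; r = 37 − 39 = -2
x=6: ŷ = -6 + 9·6 = 48; r = 43 − 48 = -5
x=7: ŷ = -6 + 9·7 = 57; r = 62 − 57 = 5
|r| > 2.5: x=3 (|r|=3), x=6 (|r|=5), x=7 (|r|=5) → 3

3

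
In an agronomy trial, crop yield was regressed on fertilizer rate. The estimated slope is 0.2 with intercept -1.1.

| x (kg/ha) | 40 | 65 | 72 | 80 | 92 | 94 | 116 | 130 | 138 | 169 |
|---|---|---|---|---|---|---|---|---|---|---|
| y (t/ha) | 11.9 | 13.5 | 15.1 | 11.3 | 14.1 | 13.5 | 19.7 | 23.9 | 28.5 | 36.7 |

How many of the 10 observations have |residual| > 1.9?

7

x=40: ŷ = -1.1 + 0.2·40 = 6.9; e = 11.9 − 6.9 = 5
x=65: ŷ = -1.1 + 0.2·65 = 11.9; e = 13.5 − 11.9 = 1.6
x=72: ŷ = -1.1 + 0.2·72 = 13.3; e = 15.1 − 13.3 = 1.8
x=80: ŷ = -1.1 + 0.2·80 = 14.9; e = 11.3 − 14.9 = -3.6
x=92: ŷ = -1.1 + 0.2·92 = 17.3; e = 14.1 − 17.3 = -3.2
x=94: ŷ = -1.1 + 0.2·94 = 17.7; e = 13.5 − 17.7 = -4.2
x=116: ŷ = -1.1 + 0.2·116 = 22.1; e = 19.7 − 22.1 = -2.4
x=130: ŷ = -1.1 + 0.2·130 = 24.9; e = 23.9 − 24.9 = -1
x=138: ŷ = -1.1 + 0.2·138 = 26.5; e = 28.5 − 26.5 = 2
x=169: ŷ = -1.1 + 0.2·169 = 32.7; e = 36.7 − 32.7 = 4
|e| > 1.9: x=40 (|e|=5), x=80 (|e|=3.6), x=92 (|e|=3.2), x=94 (|e|=4.2), x=116 (|e|=2.4), x=138 (|e|=2), x=169 (|e|=4) → 7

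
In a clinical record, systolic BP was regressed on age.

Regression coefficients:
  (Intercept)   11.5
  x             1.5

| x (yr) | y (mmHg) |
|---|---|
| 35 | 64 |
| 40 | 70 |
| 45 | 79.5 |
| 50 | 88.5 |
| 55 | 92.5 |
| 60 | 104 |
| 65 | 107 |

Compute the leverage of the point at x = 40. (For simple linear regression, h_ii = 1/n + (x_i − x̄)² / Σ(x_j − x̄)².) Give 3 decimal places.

h = 0.286

x̄ = (35 + 40 + 45 + 50 + 55 + 60 + 65)/7 = 50
Σ(x − x̄)² = 225 + 100 + 25 + 0 + 25 + 100 + 225 = 700
h = 1/7 + (-10)²/700 = 0.142857 + 0.142857 = 0.286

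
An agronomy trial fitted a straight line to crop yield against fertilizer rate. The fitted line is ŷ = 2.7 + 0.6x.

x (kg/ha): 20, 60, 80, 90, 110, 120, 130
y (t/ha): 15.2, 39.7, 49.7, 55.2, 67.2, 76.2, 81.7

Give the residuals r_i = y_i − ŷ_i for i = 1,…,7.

x=20: ŷ = 2.7 + 0.6·20 = 14.7; r = 15.2 − 14.7 = 0.5
x=60: ŷ = 2.7 + 0.6·60 = 38.7; r = 39.7 − 38.7 = 1
x=80: ŷ = 2.7 + 0.6·80 = 50.7; r = 49.7 − 50.7 = -1
x=90: ŷ = 2.7 + 0.6·90 = 56.7; r = 55.2 − 56.7 = -1.5
x=110: ŷ = 2.7 + 0.6·110 = 68.7; r = 67.2 − 68.7 = -1.5
x=120: ŷ = 2.7 + 0.6·120 = 74.7; r = 76.2 − 74.7 = 1.5
x=130: ŷ = 2.7 + 0.6·130 = 80.7; r = 81.7 − 80.7 = 1

0.5, 1, -1, -1.5, -1.5, 1.5, 1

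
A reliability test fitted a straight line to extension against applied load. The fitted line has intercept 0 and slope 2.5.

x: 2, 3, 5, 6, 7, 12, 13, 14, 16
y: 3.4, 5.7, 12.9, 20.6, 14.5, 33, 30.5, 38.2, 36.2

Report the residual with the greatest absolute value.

x=2: ŷ = 2.5·2 = 5; e = 3.4 − 5 = -1.6
x=3: ŷ = 2.5·3 = 7.5; e = 5.7 − 7.5 = -1.8
x=5: ŷ = 2.5·5 = 12.5; e = 12.9 − 12.5 = 0.4
x=6: ŷ = 2.5·6 = 15; e = 20.6 − 15 = 5.6
x=7: ŷ = 2.5·7 = 17.5; e = 14.5 − 17.5 = -3
x=12: ŷ = 2.5·12 = 30; e = 33 − 30 = 3
x=13: ŷ = 2.5·13 = 32.5; e = 30.5 − 32.5 = -2
x=14: ŷ = 2.5·14 = 35; e = 38.2 − 35 = 3.2
x=16: ŷ = 2.5·16 = 40; e = 36.2 − 40 = -3.8
Largest |e| is 5.6 at x = 6, residual 5.6.

e = 5.6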